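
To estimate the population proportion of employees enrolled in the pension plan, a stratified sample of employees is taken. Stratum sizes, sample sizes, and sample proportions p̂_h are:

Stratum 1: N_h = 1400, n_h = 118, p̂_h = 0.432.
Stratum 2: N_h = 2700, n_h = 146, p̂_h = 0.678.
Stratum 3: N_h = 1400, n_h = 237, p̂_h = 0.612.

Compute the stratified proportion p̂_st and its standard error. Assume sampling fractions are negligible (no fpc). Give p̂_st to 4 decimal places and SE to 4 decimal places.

N = 5500; stratum weights W_h = N_h/N.
p̂_st = Σ W_h p̂_h = (1400·0.432 + 2700·0.678 + 1400·0.612)/5500 = 0.59858
V̂(p̂_st) = Σ W_h² p̂_h(1−p̂_h)/(n_h−1):
  stratum 1: (1400/5500)²·0.432·0.568/117 = 0.000135887
  stratum 2: (2700/5500)²·0.678·0.322/145 = 0.000362844
  stratum 3: (1400/5500)²·0.612·0.388/236 = 6.51931e-05
V̂(p̂_st) = 0.000563924; SE = √V̂ = 0.0237471

p̂_st ≈ 0.5986, SE ≈ 0.0237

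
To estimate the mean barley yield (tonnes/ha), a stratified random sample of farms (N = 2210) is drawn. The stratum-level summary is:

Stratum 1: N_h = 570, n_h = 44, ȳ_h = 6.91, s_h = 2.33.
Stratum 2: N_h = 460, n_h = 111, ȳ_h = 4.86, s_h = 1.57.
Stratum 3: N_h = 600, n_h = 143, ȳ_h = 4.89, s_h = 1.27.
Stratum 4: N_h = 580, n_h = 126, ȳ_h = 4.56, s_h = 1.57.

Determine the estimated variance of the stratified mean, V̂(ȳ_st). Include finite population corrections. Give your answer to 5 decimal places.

V̂(ȳ_st) = Σ W_h² (1 − n_h/N_h) s_h²/n_h, with W_h = N_h/N and N = 2210:
  stratum 1: (570/2210)²·(1 − 44/570)·2.33²/44 = 0.00757417
  stratum 2: (460/2210)²·(1 − 111/460)·1.57²/111 = 0.00072992
  stratum 3: (600/2210)²·(1 − 143/600)·1.27²/143 = 0.00063322
  stratum 4: (580/2210)²·(1 − 126/580)·1.57²/126 = 0.0010547
V̂(ȳ_st) = 0.00999201

V̂(ȳ_st) ≈ 0.00999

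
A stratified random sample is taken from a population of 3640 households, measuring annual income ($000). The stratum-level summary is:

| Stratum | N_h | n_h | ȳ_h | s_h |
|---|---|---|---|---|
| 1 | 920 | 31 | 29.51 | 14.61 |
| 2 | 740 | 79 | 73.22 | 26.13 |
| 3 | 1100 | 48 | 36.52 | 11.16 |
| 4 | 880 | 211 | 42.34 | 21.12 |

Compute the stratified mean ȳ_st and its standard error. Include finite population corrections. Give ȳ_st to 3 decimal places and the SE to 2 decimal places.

ȳ_st = Σ W_h ȳ_h = (920·29.51 + 740·73.22 + 1100·36.52 + 880·42.34)/3640 = 43.61626
V̂(ȳ_st) = Σ W_h² (1 − n_h/N_h) s_h²/n_h, with W_h = N_h/N and N = 3640:
  stratum 1: (920/3640)²·(1 − 31/920)·14.61²/31 = 0.425036
  stratum 2: (740/3640)²·(1 − 79/740)·26.13²/79 = 0.319067
  stratum 3: (1100/3640)²·(1 − 48/1100)·11.16²/48 = 0.226617
  stratum 4: (880/3640)²·(1 − 211/880)·21.12²/211 = 0.0939315
V̂(ȳ_st) = 1.06465
SE(ȳ_st) = √1.06465 = 1.03182

ȳ_st ≈ 43.616, SE ≈ 1.03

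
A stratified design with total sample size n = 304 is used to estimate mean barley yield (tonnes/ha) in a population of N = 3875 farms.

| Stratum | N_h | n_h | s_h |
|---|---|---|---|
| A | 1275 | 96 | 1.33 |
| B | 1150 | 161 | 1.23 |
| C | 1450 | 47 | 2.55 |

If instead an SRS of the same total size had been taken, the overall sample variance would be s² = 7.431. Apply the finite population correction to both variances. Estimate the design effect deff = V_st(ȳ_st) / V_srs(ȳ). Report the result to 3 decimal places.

V̂(ȳ_st) = Σ W_h² (1 − n_h/N_h) s_h²/n_h, with W_h = N_h/N and N = 3875:
  stratum A: (1275/3875)²·(1 − 96/1275)·1.33²/96 = 0.00184464
  stratum B: (1150/3875)²·(1 − 161/1150)·1.23²/161 = 0.000711762
  stratum C: (1450/3875)²·(1 − 47/1450)·2.55²/47 = 0.0187441
V_st = 0.0213005
V_srs = (1 − 304/3875)·7.431/304 = 0.0225264
deff = V_st / V_srs = 0.0213005/0.0225264 = 0.9456

deff ≈ 0.946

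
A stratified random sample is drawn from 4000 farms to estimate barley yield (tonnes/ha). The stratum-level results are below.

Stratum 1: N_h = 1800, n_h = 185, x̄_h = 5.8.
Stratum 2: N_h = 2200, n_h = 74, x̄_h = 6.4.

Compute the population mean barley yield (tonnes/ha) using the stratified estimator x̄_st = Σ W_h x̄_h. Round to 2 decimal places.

N = Σ N_h = 4000. Stratum weights W_h = N_h/N.
x̄_st = (1800·5.8 + 2200·6.4) / 4000 = 6.1300

x̄_st ≈ 6.13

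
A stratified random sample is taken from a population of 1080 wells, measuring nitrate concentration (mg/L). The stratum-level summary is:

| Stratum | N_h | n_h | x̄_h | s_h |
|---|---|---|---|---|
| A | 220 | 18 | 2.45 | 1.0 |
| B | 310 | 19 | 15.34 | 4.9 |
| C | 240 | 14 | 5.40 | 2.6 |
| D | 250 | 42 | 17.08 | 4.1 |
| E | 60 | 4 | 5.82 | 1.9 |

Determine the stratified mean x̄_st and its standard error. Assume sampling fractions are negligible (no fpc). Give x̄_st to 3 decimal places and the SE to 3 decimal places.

x̄_st ≈ 10.379, SE ≈ 0.393

x̄_st = Σ W_h x̄_h = (220·2.45 + 310·15.34 + 240·5.40 + 250·17.08 + 60·5.82)/1080 = 10.37926
V̂(x̄_st) = Σ W_h² s_h²/n_h, with W_h = N_h/N and N = 1080:
  stratum A: (220/1080)²·1.0²/18 = 0.00230529
  stratum B: (310/1080)²·4.9²/19 = 0.104115
  stratum C: (240/1080)²·2.6²/14 = 0.0238448
  stratum D: (250/1080)²·4.1²/42 = 0.0214462
  stratum E: (60/1080)²·1.9²/4 = 0.00278549
V̂(x̄_st) = 0.154497
SE(x̄_st) = √0.154497 = 0.393061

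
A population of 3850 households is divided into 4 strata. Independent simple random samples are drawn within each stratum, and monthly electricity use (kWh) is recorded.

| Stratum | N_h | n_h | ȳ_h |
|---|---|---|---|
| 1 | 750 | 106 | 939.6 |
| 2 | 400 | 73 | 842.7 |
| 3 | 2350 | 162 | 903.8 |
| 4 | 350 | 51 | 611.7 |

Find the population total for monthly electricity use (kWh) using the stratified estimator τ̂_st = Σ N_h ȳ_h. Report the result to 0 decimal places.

τ̂_st ≈ 3379805

τ̂_st = Σ N_h ȳ_h = 750·939.6 + 400·842.7 + 2350·903.8 + 350·611.7 = 3379805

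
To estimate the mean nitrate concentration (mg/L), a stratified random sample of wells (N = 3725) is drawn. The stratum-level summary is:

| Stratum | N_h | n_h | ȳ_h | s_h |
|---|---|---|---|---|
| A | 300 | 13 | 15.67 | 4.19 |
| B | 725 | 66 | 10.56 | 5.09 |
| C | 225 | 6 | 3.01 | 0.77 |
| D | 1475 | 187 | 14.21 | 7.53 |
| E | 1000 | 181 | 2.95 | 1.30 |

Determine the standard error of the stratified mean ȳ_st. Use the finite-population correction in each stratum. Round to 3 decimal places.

V̂(ȳ_st) = Σ W_h² (1 − n_h/N_h) s_h²/n_h, with W_h = N_h/N and N = 3725:
  stratum A: (300/3725)²·(1 − 13/300)·4.19²/13 = 0.00837983
  stratum B: (725/3725)²·(1 − 66/725)·5.09²/66 = 0.0135164
  stratum C: (225/3725)²·(1 − 6/225)·0.77²/6 = 0.000350917
  stratum D: (1475/3725)²·(1 − 187/1475)·7.53²/187 = 0.0415149
  stratum E: (1000/3725)²·(1 − 181/1000)·1.30²/181 = 0.000551112
V̂(ȳ_st) = 0.0643132
SE(ȳ_st) = √0.0643132 = 0.2536

SE(ȳ_st) ≈ 0.254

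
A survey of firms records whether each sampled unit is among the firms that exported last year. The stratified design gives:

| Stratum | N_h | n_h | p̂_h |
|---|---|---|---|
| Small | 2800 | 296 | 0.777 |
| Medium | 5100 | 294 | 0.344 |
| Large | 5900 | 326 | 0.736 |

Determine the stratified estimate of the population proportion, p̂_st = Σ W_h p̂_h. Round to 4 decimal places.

p̂_st ≈ 0.5994

N = 13800; stratum weights W_h = N_h/N.
p̂_st = Σ W_h p̂_h = (2800·0.777 + 5100·0.344 + 5900·0.736)/13800 = 0.59945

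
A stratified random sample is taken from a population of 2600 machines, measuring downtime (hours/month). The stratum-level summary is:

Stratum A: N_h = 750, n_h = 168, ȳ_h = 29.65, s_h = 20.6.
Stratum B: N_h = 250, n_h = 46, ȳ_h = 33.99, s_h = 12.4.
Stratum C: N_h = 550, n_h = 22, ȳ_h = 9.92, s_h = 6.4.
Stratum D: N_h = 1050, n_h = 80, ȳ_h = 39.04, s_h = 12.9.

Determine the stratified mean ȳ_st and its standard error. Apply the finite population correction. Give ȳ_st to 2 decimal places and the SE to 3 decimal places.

ȳ_st ≈ 29.69, SE ≈ 0.763

ȳ_st = Σ W_h ȳ_h = (750·29.65 + 250·33.99 + 550·9.92 + 1050·39.04)/2600 = 29.68577
V̂(ȳ_st) = Σ W_h² (1 − n_h/N_h) s_h²/n_h, with W_h = N_h/N and N = 2600:
  stratum A: (750/2600)²·(1 − 168/750)·20.6²/168 = 0.163103
  stratum B: (250/2600)²·(1 − 46/250)·12.4²/46 = 0.0252179
  stratum C: (550/2600)²·(1 − 22/550)·6.4²/22 = 0.0799811
  stratum D: (1050/2600)²·(1 − 80/1050)·12.9²/80 = 0.313403
V̂(ȳ_st) = 0.581706
SE(ȳ_st) = √0.581706 = 0.762696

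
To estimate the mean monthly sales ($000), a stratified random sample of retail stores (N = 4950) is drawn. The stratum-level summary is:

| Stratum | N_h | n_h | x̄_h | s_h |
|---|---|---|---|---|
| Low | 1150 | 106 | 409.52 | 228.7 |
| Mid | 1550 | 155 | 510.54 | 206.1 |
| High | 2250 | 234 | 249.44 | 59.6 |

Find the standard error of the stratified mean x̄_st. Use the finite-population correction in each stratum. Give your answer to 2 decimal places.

SE(x̄_st) ≈ 7.15

V̂(x̄_st) = Σ W_h² (1 − n_h/N_h) s_h²/n_h, with W_h = N_h/N and N = 4950:
  stratum Low: (1150/4950)²·(1 − 106/1150)·228.7²/106 = 24.1777
  stratum Mid: (1550/4950)²·(1 − 155/1550)·206.1²/155 = 24.1835
  stratum High: (2250/4950)²·(1 − 234/2250)·59.6²/234 = 2.81021
V̂(x̄_st) = 51.1714
SE(x̄_st) = √51.1714 = 7.15342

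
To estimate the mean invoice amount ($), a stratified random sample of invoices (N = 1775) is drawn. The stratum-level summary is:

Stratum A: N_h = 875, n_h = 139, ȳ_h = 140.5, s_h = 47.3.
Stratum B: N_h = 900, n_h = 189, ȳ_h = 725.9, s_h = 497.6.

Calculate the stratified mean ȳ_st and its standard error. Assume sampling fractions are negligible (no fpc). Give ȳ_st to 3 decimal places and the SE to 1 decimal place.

ȳ_st = Σ W_h ȳ_h = (875·140.5 + 900·725.9)/1775 = 437.32254
V̂(ȳ_st) = Σ W_h² s_h²/n_h, with W_h = N_h/N and N = 1775:
  stratum A: (875/1775)²·47.3²/139 = 3.91135
  stratum B: (900/1775)²·497.6²/189 = 336.812
V̂(ȳ_st) = 340.723
SE(ȳ_st) = √340.723 = 18.4587

ȳ_st ≈ 437.323, SE ≈ 18.5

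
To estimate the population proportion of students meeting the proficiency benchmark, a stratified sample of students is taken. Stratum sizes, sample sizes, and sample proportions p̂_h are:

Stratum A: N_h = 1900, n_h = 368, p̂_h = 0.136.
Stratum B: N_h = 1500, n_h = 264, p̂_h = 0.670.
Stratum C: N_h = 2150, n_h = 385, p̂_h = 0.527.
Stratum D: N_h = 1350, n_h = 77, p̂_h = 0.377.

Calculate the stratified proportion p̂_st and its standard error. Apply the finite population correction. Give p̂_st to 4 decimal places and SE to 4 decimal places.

N = 6900; stratum weights W_h = N_h/N.
p̂_st = Σ W_h p̂_h = (1900·0.136 + 1500·0.670 + 2150·0.527 + 1350·0.377)/6900 = 0.42107
V̂(p̂_st) = Σ W_h² (1 − n_h/N_h) p̂_h(1−p̂_h)/(n_h−1):
  stratum A: (1900/6900)²·(1 − 368/1900)·0.136·0.864/367 = 1.9575e-05
  stratum B: (1500/6900)²·(1 − 264/1500)·0.670·0.330/263 = 3.27374e-05
  stratum C: (2150/6900)²·(1 − 385/2150)·0.527·0.473/384 = 5.17399e-05
  stratum D: (1350/6900)²·(1 − 77/1350)·0.377·0.623/76 = 0.000111553
V̂(p̂_st) = 0.000215605; SE = √V̂ = 0.0146835

p̂_st ≈ 0.4211, SE ≈ 0.0147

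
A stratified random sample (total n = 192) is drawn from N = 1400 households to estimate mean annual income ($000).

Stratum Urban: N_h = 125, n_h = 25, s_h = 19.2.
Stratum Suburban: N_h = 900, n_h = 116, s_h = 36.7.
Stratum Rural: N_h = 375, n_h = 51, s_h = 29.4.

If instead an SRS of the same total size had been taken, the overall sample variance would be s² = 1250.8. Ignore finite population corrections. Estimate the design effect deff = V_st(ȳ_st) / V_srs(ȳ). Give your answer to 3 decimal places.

V̂(ȳ_st) = Σ W_h² s_h²/n_h, with W_h = N_h/N and N = 1400:
  stratum Urban: (125/1400)²·19.2²/25 = 0.117551
  stratum Suburban: (900/1400)²·36.7²/116 = 4.79847
  stratum Rural: (375/1400)²·29.4²/51 = 1.21599
V_st = 6.13202
V_srs = s²/n = 1250.8/192 = 6.51458
deff = V_st / V_srs = 6.13202/6.51458 = 0.9413

deff ≈ 0.941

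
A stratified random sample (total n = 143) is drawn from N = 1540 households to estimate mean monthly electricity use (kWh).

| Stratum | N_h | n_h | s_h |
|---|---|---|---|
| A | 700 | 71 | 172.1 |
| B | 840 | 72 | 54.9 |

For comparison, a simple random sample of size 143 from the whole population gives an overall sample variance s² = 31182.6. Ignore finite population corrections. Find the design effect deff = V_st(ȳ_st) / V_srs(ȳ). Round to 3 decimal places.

V̂(ȳ_st) = Σ W_h² s_h²/n_h, with W_h = N_h/N and N = 1540:
  stratum A: (700/1540)²·172.1²/71 = 86.1902
  stratum B: (840/1540)²·54.9²/72 = 12.4546
V_st = 98.6448
V_srs = s²/n = 31182.6/143 = 218.06
deff = V_st / V_srs = 98.6448/218.06 = 0.4524

deff ≈ 0.452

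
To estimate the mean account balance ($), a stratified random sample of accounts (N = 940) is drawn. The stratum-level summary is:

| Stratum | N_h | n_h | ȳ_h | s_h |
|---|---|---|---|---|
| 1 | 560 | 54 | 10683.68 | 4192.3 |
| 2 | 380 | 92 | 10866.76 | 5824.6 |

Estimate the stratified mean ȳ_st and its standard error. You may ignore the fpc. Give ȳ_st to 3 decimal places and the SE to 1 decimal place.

ȳ_st = Σ W_h ȳ_h = (560·10683.68 + 380·10866.76)/940 = 10757.69106
V̂(ȳ_st) = Σ W_h² s_h²/n_h, with W_h = N_h/N and N = 940:
  stratum 1: (560/940)²·4192.3²/54 = 115513
  stratum 2: (380/940)²·5824.6²/92 = 60263.7
V̂(ȳ_st) = 175777
SE(ȳ_st) = √175777 = 419.257

ȳ_st ≈ 10757.691, SE ≈ 419.3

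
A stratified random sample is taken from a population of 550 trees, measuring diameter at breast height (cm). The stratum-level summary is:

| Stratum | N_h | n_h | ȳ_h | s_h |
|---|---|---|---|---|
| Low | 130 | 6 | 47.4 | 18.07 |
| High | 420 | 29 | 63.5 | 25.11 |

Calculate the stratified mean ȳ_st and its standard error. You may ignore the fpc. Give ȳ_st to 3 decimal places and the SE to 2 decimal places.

ȳ_st ≈ 59.695, SE ≈ 3.96

ȳ_st = Σ W_h ȳ_h = (130·47.4 + 420·63.5)/550 = 59.69455
V̂(ȳ_st) = Σ W_h² s_h²/n_h, with W_h = N_h/N and N = 550:
  stratum Low: (130/550)²·18.07²/6 = 3.04037
  stratum High: (420/550)²·25.11²/29 = 12.6785
V̂(ȳ_st) = 15.7189
SE(ȳ_st) = √15.7189 = 3.96471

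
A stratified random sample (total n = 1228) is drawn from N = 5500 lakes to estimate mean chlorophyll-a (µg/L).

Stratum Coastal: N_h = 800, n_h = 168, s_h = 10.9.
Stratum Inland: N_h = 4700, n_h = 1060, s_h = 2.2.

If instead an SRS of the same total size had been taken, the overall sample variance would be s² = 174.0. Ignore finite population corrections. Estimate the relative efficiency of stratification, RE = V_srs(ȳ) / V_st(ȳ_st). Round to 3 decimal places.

V̂(ȳ_st) = Σ W_h² s_h²/n_h, with W_h = N_h/N and N = 5500:
  stratum Coastal: (800/5500)²·10.9²/168 = 0.0149623
  stratum Inland: (4700/5500)²·2.2²/1060 = 0.00333434
V_st = 0.0182966
V_srs = s²/n = 174.0/1228 = 0.141694
Relative efficiency = V_srs / V_st = 0.141694/0.0182966 = 7.7443

RE ≈ 7.744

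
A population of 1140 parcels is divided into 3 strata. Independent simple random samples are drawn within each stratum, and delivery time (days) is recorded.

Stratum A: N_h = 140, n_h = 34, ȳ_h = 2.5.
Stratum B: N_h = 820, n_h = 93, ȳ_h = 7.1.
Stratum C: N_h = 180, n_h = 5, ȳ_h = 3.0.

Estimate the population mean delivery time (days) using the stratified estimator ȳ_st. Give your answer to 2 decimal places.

N = Σ N_h = 1140. Stratum weights W_h = N_h/N.
ȳ_st = (140·2.5 + 820·7.1 + 180·3.0) / 1140 = 5.8877

ȳ_st ≈ 5.89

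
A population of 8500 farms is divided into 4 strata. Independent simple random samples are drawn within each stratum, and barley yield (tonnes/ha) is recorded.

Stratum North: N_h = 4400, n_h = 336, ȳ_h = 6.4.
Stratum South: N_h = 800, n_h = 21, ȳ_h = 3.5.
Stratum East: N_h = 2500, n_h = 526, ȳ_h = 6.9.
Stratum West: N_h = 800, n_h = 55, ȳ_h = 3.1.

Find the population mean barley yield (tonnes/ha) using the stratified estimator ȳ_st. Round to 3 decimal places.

N = Σ N_h = 8500. Stratum weights W_h = N_h/N.
ȳ_st = (4400·6.4 + 800·3.5 + 2500·6.9 + 800·3.1) / 8500 = 5.96353

ȳ_st ≈ 5.964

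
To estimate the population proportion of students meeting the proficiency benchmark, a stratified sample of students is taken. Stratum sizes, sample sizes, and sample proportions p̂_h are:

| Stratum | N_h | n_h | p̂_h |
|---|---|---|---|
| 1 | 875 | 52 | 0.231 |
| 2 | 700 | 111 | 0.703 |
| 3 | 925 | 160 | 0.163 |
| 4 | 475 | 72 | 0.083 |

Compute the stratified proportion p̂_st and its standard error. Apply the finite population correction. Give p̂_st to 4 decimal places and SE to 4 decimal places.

p̂_st ≈ 0.2973, SE ≈ 0.0215

N = 2975; stratum weights W_h = N_h/N.
p̂_st = Σ W_h p̂_h = (875·0.231 + 700·0.703 + 925·0.163 + 475·0.083)/2975 = 0.29729
V̂(p̂_st) = Σ W_h² (1 − n_h/N_h) p̂_h(1−p̂_h)/(n_h−1):
  stratum 1: (875/2975)²·(1 − 52/875)·0.231·0.769/51 = 0.000283401
  stratum 2: (700/2975)²·(1 − 111/700)·0.703·0.297/110 = 8.84216e-05
  stratum 3: (925/2975)²·(1 − 160/925)·0.163·0.837/159 = 6.86033e-05
  stratum 4: (475/2975)²·(1 − 72/475)·0.083·0.917/71 = 2.31854e-05
V̂(p̂_st) = 0.000463612; SE = √V̂ = 0.0215316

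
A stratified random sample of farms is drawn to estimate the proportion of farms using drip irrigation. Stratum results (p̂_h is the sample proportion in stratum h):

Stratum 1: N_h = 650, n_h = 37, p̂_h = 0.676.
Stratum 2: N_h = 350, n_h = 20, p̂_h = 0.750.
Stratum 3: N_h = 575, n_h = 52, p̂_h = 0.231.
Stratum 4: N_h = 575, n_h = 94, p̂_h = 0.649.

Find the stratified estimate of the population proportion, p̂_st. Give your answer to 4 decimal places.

N = 2150; stratum weights W_h = N_h/N.
p̂_st = Σ W_h p̂_h = (650·0.676 + 350·0.750 + 575·0.231 + 575·0.649)/2150 = 0.56181

p̂_st ≈ 0.5618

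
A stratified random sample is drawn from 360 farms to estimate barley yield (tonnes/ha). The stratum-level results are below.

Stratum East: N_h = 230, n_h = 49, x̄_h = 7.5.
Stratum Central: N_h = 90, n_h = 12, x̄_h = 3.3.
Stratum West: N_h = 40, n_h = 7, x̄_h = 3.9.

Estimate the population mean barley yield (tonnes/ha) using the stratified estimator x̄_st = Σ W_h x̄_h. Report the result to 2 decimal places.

N = Σ N_h = 360. Stratum weights W_h = N_h/N.
x̄_st = (230·7.5 + 90·3.3 + 40·3.9) / 360 = 6.0500

x̄_st ≈ 6.05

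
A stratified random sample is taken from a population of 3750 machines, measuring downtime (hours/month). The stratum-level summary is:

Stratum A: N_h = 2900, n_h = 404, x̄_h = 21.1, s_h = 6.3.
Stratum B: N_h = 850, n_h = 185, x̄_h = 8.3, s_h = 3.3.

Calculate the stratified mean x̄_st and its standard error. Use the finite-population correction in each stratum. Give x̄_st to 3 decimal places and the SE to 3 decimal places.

x̄_st = Σ W_h x̄_h = (2900·21.1 + 850·8.3)/3750 = 18.19867
V̂(x̄_st) = Σ W_h² (1 − n_h/N_h) s_h²/n_h, with W_h = N_h/N and N = 3750:
  stratum A: (2900/3750)²·(1 − 404/2900)·6.3²/404 = 0.0505685
  stratum B: (850/3750)²·(1 − 185/850)·3.3²/185 = 0.00236611
V̂(x̄_st) = 0.0529346
SE(x̄_st) = √0.0529346 = 0.230075

x̄_st ≈ 18.199, SE ≈ 0.230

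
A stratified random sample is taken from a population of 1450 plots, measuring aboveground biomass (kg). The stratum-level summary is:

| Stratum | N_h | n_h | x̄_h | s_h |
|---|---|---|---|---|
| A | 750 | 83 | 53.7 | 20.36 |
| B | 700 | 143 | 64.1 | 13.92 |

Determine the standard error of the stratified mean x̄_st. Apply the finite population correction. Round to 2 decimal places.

SE(x̄_st) ≈ 1.20

V̂(x̄_st) = Σ W_h² (1 − n_h/N_h) s_h²/n_h, with W_h = N_h/N and N = 1450:
  stratum A: (750/1450)²·(1 − 83/750)·20.36²/83 = 1.18831
  stratum B: (700/1450)²·(1 − 143/700)·13.92²/143 = 0.251281
V̂(x̄_st) = 1.43959
SE(x̄_st) = √1.43959 = 1.19983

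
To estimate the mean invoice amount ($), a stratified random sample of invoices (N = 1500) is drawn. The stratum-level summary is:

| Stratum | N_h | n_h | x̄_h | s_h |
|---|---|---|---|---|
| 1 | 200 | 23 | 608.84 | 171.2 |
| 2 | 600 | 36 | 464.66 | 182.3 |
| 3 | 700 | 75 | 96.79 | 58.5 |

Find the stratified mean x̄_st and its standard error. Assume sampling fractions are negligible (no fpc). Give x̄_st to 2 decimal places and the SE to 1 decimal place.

x̄_st = Σ W_h x̄_h = (200·608.84 + 600·464.66 + 700·96.79)/1500 = 312.21133
V̂(x̄_st) = Σ W_h² s_h²/n_h, with W_h = N_h/N and N = 1500:
  stratum 1: (200/1500)²·171.2²/23 = 22.6546
  stratum 2: (600/1500)²·182.3²/36 = 147.704
  stratum 3: (700/1500)²·58.5²/75 = 9.9372
V̂(x̄_st) = 180.295
SE(x̄_st) = √180.295 = 13.4274

x̄_st ≈ 312.21, SE ≈ 13.4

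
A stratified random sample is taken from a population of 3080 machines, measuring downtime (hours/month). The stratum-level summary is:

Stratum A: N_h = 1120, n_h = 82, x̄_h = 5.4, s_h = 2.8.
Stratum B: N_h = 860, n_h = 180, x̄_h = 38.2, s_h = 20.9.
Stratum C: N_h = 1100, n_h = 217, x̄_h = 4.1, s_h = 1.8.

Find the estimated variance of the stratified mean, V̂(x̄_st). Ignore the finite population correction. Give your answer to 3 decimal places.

V̂(x̄_st) ≈ 0.204

V̂(x̄_st) = Σ W_h² s_h²/n_h, with W_h = N_h/N and N = 3080:
  stratum A: (1120/3080)²·2.8²/82 = 0.0126426
  stratum B: (860/3080)²·20.9²/180 = 0.189198
  stratum C: (1100/3080)²·1.8²/217 = 0.00190445
V̂(x̄_st) = 0.203745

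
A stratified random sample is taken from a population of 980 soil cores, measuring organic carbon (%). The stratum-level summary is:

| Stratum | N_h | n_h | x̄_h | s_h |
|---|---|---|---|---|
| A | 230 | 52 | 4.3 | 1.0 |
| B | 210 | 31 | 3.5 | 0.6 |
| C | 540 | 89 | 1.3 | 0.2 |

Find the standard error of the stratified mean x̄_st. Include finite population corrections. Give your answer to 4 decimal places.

V̂(x̄_st) = Σ W_h² (1 − n_h/N_h) s_h²/n_h, with W_h = N_h/N and N = 980:
  stratum A: (230/980)²·(1 − 52/230)·1.0²/52 = 0.000819771
  stratum B: (210/980)²·(1 − 31/210)·0.6²/31 = 0.000454528
  stratum C: (540/980)²·(1 − 89/540)·0.2²/89 = 0.000113969
V̂(x̄_st) = 0.00138827
SE(x̄_st) = √0.00138827 = 0.0372595

SE(x̄_st) ≈ 0.0373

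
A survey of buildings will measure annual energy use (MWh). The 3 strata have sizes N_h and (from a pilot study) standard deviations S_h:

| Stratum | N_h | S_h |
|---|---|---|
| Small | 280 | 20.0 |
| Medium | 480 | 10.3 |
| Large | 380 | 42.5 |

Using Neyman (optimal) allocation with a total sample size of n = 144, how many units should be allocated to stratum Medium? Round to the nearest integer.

Neyman allocation: n_h = n · N_h S_h / Σ N_i S_i, with n = 144.
  stratum Small: N_h·S_h = 280·20.0 = 5600.00
  stratum Medium: N_h·S_h = 480·10.3 = 4944.00
  stratum Large: N_h·S_h = 380·42.5 = 16150.00
Σ N_h S_h = 26694.00
n for stratum Medium = 144·4944.00/26694.00 = 26.670 → 27

27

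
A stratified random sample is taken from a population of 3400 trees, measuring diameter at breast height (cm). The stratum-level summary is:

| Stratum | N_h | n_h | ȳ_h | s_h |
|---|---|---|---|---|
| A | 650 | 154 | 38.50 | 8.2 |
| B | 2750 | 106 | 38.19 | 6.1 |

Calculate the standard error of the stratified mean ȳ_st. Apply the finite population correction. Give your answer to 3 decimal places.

V̂(ȳ_st) = Σ W_h² (1 − n_h/N_h) s_h²/n_h, with W_h = N_h/N and N = 3400:
  stratum A: (650/3400)²·(1 − 154/650)·8.2²/154 = 0.0121771
  stratum B: (2750/3400)²·(1 − 106/2750)·6.1²/106 = 0.220795
V̂(ȳ_st) = 0.232973
SE(ȳ_st) = √0.232973 = 0.482672

SE(ȳ_st) ≈ 0.483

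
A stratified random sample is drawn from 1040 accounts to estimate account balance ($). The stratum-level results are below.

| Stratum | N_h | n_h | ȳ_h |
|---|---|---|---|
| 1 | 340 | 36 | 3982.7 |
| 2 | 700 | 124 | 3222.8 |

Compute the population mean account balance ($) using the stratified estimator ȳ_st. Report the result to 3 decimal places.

ȳ_st ≈ 3471.229

N = Σ N_h = 1040. Stratum weights W_h = N_h/N.
ȳ_st = (340·3982.7 + 700·3222.8) / 1040 = 3471.22885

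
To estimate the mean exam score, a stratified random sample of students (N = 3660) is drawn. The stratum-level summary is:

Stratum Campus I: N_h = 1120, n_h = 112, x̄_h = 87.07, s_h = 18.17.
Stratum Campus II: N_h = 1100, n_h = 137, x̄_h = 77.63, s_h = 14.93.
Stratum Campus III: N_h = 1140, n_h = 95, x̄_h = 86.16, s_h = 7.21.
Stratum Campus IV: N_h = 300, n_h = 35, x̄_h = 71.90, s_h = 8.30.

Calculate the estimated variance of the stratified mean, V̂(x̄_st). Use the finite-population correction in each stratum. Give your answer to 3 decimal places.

V̂(x̄_st) ≈ 0.437

V̂(x̄_st) = Σ W_h² (1 − n_h/N_h) s_h²/n_h, with W_h = N_h/N and N = 3660:
  stratum Campus I: (1120/3660)²·(1 − 112/1120)·18.17²/112 = 0.248432
  stratum Campus II: (1100/3660)²·(1 − 137/1100)·14.93²/137 = 0.128664
  stratum Campus III: (1140/3660)²·(1 − 95/1140)·7.21²/95 = 0.0486638
  stratum Campus IV: (300/3660)²·(1 − 35/300)·8.30²/35 = 0.0116814
V̂(x̄_st) = 0.437441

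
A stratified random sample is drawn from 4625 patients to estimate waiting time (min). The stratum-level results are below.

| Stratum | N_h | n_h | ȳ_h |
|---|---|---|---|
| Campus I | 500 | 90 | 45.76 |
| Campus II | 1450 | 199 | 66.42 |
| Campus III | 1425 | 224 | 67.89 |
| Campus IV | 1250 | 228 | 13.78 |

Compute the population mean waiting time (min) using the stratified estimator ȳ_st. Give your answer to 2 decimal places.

ȳ_st ≈ 50.41

N = Σ N_h = 4625. Stratum weights W_h = N_h/N.
ȳ_st = (500·45.76 + 1450·66.42 + 1425·67.89 + 1250·13.78) / 4625 = 50.4124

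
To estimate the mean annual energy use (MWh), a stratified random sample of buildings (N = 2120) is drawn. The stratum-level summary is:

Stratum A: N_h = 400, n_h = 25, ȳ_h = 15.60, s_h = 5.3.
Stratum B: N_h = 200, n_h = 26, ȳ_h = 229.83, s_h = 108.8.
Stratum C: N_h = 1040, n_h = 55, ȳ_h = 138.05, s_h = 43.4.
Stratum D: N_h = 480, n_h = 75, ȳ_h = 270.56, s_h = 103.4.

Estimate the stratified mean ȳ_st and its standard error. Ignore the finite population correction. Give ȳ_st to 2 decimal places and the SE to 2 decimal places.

ȳ_st ≈ 153.61, SE ≈ 4.43

ȳ_st = Σ W_h ȳ_h = (400·15.60 + 200·229.83 + 1040·138.05 + 480·270.56)/2120 = 153.60698
V̂(ȳ_st) = Σ W_h² s_h²/n_h, with W_h = N_h/N and N = 2120:
  stratum A: (400/2120)²·5.3²/25 = 0.04
  stratum B: (200/2120)²·108.8²/26 = 4.05203
  stratum C: (1040/2120)²·43.4²/55 = 8.2416
  stratum D: (480/2120)²·103.4²/75 = 7.30787
V̂(ȳ_st) = 19.6415
SE(ȳ_st) = √19.6415 = 4.43187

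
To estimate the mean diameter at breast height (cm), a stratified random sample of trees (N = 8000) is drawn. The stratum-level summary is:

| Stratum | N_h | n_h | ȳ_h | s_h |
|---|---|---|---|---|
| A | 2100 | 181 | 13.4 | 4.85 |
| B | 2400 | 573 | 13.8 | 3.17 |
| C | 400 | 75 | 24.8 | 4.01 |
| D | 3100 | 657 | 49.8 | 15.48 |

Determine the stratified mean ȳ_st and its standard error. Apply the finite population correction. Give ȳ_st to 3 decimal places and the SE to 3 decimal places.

ȳ_st = Σ W_h ȳ_h = (2100·13.4 + 2400·13.8 + 400·24.8 + 3100·49.8)/8000 = 28.19500
V̂(ȳ_st) = Σ W_h² (1 − n_h/N_h) s_h²/n_h, with W_h = N_h/N and N = 8000:
  stratum A: (2100/8000)²·(1 − 181/2100)·4.85²/181 = 0.00818313
  stratum B: (2400/8000)²·(1 − 573/2400)·3.17²/573 = 0.00120153
  stratum C: (400/8000)²·(1 − 75/400)·4.01²/75 = 0.000435503
  stratum D: (3100/8000)²·(1 − 657/3100)·15.48²/657 = 0.04316
V̂(ȳ_st) = 0.0529802
SE(ȳ_st) = √0.0529802 = 0.230174

ȳ_st ≈ 28.195, SE ≈ 0.230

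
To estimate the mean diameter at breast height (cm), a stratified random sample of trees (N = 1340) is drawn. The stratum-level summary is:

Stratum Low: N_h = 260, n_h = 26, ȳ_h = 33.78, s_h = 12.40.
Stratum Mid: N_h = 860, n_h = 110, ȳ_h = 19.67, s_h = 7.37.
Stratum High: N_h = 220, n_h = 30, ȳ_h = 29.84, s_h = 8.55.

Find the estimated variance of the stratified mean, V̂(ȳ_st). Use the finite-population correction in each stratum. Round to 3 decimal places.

V̂(ȳ_st) ≈ 0.434

V̂(ȳ_st) = Σ W_h² (1 − n_h/N_h) s_h²/n_h, with W_h = N_h/N and N = 1340:
  stratum Low: (260/1340)²·(1 − 26/260)·12.40²/26 = 0.200378
  stratum Mid: (860/1340)²·(1 − 110/860)·7.37²/110 = 0.177375
  stratum High: (220/1340)²·(1 − 30/220)·8.55²/30 = 0.0567254
V̂(ȳ_st) = 0.434478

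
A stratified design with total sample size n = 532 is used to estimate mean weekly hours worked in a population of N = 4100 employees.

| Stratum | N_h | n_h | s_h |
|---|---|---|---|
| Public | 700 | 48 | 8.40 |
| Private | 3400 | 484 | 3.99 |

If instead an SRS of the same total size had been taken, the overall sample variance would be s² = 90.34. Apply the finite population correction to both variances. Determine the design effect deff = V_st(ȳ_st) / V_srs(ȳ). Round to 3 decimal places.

V̂(ȳ_st) = Σ W_h² (1 − n_h/N_h) s_h²/n_h, with W_h = N_h/N and N = 4100:
  stratum Public: (700/4100)²·(1 − 48/700)·8.40²/48 = 0.0399112
  stratum Private: (3400/4100)²·(1 − 484/3400)·3.99²/484 = 0.0193999
V_st = 0.0593111
V_srs = (1 − 532/4100)·90.34/532 = 0.147778
deff = V_st / V_srs = 0.0593111/0.147778 = 0.4014

deff ≈ 0.401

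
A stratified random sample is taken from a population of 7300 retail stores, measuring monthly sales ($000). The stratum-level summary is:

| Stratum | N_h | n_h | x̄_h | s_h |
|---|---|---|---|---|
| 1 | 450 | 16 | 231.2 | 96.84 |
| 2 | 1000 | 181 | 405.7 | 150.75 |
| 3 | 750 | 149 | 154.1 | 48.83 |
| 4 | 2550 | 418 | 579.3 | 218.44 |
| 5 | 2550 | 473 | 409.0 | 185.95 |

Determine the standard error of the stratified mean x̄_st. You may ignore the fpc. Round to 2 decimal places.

V̂(x̄_st) = Σ W_h² s_h²/n_h, with W_h = N_h/N and N = 7300:
  stratum 1: (450/7300)²·96.84²/16 = 2.22725
  stratum 2: (1000/7300)²·150.75²/181 = 2.35608
  stratum 3: (750/7300)²·48.83²/149 = 0.168913
  stratum 4: (2550/7300)²·218.44²/418 = 13.9291
  stratum 5: (2550/7300)²·185.95²/473 = 8.92002
V̂(x̄_st) = 27.6014
SE(x̄_st) = √27.6014 = 5.2537

SE(x̄_st) ≈ 5.25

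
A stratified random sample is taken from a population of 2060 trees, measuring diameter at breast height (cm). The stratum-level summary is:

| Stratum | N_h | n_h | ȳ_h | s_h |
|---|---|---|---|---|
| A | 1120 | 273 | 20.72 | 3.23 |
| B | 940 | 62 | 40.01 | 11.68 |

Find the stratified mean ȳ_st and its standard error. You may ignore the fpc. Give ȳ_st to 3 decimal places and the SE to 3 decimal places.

ȳ_st = Σ W_h ȳ_h = (1120·20.72 + 940·40.01)/2060 = 29.52223
V̂(ȳ_st) = Σ W_h² s_h²/n_h, with W_h = N_h/N and N = 2060:
  stratum A: (1120/2060)²·3.23²/273 = 0.0112965
  stratum B: (940/2060)²·11.68²/62 = 0.458158
V̂(ȳ_st) = 0.469454
SE(ȳ_st) = √0.469454 = 0.685167

ȳ_st ≈ 29.522, SE ≈ 0.685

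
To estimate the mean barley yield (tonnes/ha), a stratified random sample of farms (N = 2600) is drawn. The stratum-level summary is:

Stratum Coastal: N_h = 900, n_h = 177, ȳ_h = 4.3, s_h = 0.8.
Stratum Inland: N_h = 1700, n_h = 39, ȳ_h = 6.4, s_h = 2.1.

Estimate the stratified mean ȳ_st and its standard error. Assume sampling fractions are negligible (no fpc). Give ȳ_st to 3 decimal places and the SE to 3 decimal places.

ȳ_st = Σ W_h ȳ_h = (900·4.3 + 1700·6.4)/2600 = 5.67308
V̂(ȳ_st) = Σ W_h² s_h²/n_h, with W_h = N_h/N and N = 2600:
  stratum Coastal: (900/2600)²·0.8²/177 = 0.000433256
  stratum Inland: (1700/2600)²·2.1²/39 = 0.0483421
V̂(ȳ_st) = 0.0487753
SE(ȳ_st) = √0.0487753 = 0.220851

ȳ_st ≈ 5.673, SE ≈ 0.221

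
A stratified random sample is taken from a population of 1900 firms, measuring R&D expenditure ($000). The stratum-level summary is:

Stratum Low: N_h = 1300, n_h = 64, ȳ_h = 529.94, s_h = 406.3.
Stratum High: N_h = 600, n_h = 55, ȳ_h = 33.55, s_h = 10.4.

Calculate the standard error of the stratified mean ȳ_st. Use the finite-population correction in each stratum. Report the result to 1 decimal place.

SE(ȳ_st) ≈ 33.9

V̂(ȳ_st) = Σ W_h² (1 − n_h/N_h) s_h²/n_h, with W_h = N_h/N and N = 1900:
  stratum Low: (1300/1900)²·(1 − 64/1300)·406.3²/64 = 1148.07
  stratum High: (600/1900)²·(1 − 55/600)·10.4²/55 = 0.178133
V̂(ȳ_st) = 1148.25
SE(ȳ_st) = √1148.25 = 33.8858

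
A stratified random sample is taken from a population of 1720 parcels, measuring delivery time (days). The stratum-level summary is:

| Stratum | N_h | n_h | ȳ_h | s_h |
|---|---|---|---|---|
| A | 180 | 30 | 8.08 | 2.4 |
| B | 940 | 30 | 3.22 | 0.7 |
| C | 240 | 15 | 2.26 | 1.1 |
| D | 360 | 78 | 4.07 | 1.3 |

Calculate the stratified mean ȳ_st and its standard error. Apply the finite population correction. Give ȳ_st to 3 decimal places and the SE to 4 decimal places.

ȳ_st = Σ W_h ȳ_h = (180·8.08 + 940·3.22 + 240·2.26 + 360·4.07)/1720 = 3.77256
V̂(ȳ_st) = Σ W_h² (1 − n_h/N_h) s_h²/n_h, with W_h = N_h/N and N = 1720:
  stratum A: (180/1720)²·(1 − 30/180)·2.4²/30 = 0.0017523
  stratum B: (940/1720)²·(1 − 30/940)·0.7²/30 = 0.00472267
  stratum C: (240/1720)²·(1 − 15/240)·1.1²/15 = 0.00147242
  stratum D: (360/1720)²·(1 − 78/360)·1.3²/78 = 0.00074351
V̂(ȳ_st) = 0.00869089
SE(ȳ_st) = √0.00869089 = 0.093225

ȳ_st ≈ 3.773, SE ≈ 0.0932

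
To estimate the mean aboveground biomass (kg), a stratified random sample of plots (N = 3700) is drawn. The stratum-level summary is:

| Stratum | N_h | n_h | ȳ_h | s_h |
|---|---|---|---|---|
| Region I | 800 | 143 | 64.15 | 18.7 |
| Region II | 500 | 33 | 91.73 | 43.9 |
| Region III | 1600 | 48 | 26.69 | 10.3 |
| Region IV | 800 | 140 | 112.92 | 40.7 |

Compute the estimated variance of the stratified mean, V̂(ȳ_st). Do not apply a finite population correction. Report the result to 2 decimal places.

V̂(ȳ_st) ≈ 2.15

V̂(ȳ_st) = Σ W_h² s_h²/n_h, with W_h = N_h/N and N = 3700:
  stratum Region I: (800/3700)²·18.7²/143 = 0.11432
  stratum Region II: (500/3700)²·43.9²/33 = 1.06648
  stratum Region III: (1600/3700)²·10.3²/48 = 0.413304
  stratum Region IV: (800/3700)²·40.7²/140 = 0.553143
V̂(ȳ_st) = 2.14724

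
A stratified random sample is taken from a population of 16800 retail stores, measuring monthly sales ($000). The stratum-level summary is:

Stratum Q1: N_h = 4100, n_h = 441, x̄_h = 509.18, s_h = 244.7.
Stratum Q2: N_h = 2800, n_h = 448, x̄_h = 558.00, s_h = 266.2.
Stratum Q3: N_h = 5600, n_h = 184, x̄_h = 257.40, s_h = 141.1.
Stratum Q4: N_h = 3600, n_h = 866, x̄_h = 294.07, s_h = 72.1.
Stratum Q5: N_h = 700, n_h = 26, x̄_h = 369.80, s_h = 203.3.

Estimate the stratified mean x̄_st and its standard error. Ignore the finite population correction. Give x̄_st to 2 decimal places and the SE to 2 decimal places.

x̄_st ≈ 381.49, SE ≈ 5.25

x̄_st = Σ W_h x̄_h = (4100·509.18 + 2800·558.00 + 5600·257.40 + 3600·294.07 + 700·369.80)/16800 = 381.48750
V̂(x̄_st) = Σ W_h² s_h²/n_h, with W_h = N_h/N and N = 16800:
  stratum Q1: (4100/16800)²·244.7²/441 = 8.08683
  stratum Q2: (2800/16800)²·266.2²/448 = 4.39375
  stratum Q3: (5600/16800)²·141.1²/184 = 12.0225
  stratum Q4: (3600/16800)²·72.1²/866 = 0.275638
  stratum Q5: (700/16800)²·203.3²/26 = 2.75981
V̂(x̄_st) = 27.5385
SE(x̄_st) = √27.5385 = 5.24771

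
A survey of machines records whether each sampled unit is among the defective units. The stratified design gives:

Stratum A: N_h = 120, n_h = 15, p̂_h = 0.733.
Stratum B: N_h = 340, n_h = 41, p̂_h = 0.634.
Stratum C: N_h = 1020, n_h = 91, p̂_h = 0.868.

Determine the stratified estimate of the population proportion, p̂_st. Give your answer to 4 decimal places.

p̂_st ≈ 0.8033

N = 1480; stratum weights W_h = N_h/N.
p̂_st = Σ W_h p̂_h = (120·0.733 + 340·0.634 + 1020·0.868)/1480 = 0.80330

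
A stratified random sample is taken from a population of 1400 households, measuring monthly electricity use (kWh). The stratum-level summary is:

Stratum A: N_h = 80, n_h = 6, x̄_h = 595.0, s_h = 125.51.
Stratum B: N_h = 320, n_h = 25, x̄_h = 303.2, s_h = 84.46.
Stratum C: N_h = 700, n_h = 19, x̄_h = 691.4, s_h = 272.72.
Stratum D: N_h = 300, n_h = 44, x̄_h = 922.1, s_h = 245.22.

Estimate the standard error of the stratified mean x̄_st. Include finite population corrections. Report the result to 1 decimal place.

SE(x̄_st) ≈ 32.1

V̂(x̄_st) = Σ W_h² (1 − n_h/N_h) s_h²/n_h, with W_h = N_h/N and N = 1400:
  stratum A: (80/1400)²·(1 − 6/80)·125.51²/6 = 7.92996
  stratum B: (320/1400)²·(1 − 25/320)·84.46²/25 = 13.7429
  stratum C: (700/1400)²·(1 − 19/700)·272.72²/19 = 952.071
  stratum D: (300/1400)²·(1 − 44/300)·245.22²/44 = 53.5506
V̂(x̄_st) = 1027.29
SE(x̄_st) = √1027.29 = 32.0514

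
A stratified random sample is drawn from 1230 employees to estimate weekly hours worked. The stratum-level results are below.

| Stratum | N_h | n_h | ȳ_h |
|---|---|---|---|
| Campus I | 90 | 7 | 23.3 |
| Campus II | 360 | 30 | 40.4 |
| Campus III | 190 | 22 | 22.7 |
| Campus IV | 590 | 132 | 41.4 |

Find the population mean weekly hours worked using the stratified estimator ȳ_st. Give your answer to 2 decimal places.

ȳ_st ≈ 36.89

N = Σ N_h = 1230. Stratum weights W_h = N_h/N.
ȳ_st = (90·23.3 + 360·40.4 + 190·22.7 + 590·41.4) / 1230 = 36.8943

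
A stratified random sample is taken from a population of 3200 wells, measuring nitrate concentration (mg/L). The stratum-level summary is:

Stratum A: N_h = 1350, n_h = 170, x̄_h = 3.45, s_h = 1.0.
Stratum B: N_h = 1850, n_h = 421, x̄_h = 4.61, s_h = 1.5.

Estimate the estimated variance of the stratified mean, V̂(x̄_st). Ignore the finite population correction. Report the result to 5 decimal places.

V̂(x̄_st) ≈ 0.00283

V̂(x̄_st) = Σ W_h² s_h²/n_h, with W_h = N_h/N and N = 3200:
  stratum A: (1350/3200)²·1.0²/170 = 0.00104693
  stratum B: (1850/3200)²·1.5²/421 = 0.00178626
V̂(x̄_st) = 0.00283319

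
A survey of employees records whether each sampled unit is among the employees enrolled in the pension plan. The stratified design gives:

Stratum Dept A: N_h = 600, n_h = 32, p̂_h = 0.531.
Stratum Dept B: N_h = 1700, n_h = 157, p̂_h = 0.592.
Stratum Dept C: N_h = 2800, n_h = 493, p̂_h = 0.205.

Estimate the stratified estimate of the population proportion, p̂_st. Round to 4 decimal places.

p̂_st ≈ 0.3724

N = 5100; stratum weights W_h = N_h/N.
p̂_st = Σ W_h p̂_h = (600·0.531 + 1700·0.592 + 2800·0.205)/5100 = 0.37235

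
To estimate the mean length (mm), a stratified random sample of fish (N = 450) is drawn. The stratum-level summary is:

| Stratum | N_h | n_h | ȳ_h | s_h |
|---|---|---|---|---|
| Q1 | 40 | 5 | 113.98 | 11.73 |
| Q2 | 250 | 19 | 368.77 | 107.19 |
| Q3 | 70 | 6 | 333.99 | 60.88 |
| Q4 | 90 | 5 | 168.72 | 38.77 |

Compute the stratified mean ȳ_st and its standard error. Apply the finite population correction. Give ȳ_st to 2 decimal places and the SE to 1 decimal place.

ȳ_st ≈ 300.70, SE ≈ 14.1

ȳ_st = Σ W_h ȳ_h = (40·113.98 + 250·368.77 + 70·333.99 + 90·168.72)/450 = 300.70178
V̂(ȳ_st) = Σ W_h² (1 − n_h/N_h) s_h²/n_h, with W_h = N_h/N and N = 450:
  stratum Q1: (40/450)²·(1 − 5/40)·11.73²/5 = 0.190252
  stratum Q2: (250/450)²·(1 − 19/250)·107.19²/19 = 172.457
  stratum Q3: (70/450)²·(1 − 6/70)·60.88²/6 = 13.6663
  stratum Q4: (90/450)²·(1 − 5/90)·38.77²/5 = 11.3569
V̂(ȳ_st) = 197.671
SE(ȳ_st) = √197.671 = 14.0595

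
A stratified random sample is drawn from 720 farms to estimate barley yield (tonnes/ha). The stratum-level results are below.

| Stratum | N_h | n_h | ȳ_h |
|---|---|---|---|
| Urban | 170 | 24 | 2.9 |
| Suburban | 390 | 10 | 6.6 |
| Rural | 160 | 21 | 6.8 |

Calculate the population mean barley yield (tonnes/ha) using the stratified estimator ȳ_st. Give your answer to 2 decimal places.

ȳ_st ≈ 5.77

N = Σ N_h = 720. Stratum weights W_h = N_h/N.
ȳ_st = (170·2.9 + 390·6.6 + 160·6.8) / 720 = 5.7708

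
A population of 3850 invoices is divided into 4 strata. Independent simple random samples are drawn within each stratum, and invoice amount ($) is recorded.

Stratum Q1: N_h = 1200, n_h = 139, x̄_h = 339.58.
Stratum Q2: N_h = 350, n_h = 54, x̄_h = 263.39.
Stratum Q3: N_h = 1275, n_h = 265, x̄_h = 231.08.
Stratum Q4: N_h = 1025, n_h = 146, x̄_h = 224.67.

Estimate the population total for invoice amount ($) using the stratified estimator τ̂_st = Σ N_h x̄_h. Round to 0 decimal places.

τ̂_st = Σ N_h x̄_h = 1200·339.58 + 350·263.39 + 1275·231.08 + 1025·224.67 = 1024596

τ̂_st ≈ 1024596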